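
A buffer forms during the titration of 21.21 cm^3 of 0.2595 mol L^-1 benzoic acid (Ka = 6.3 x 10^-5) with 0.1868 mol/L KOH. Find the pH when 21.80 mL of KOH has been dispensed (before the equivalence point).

4.65

Initial n(C6H5COOH) = 0.2595 x 0.02121 = 0.005504 mol.
n(KOH) added = 0.1868 x 0.02180 = 0.004072 mol, converting that many moles of C6H5COOH to C6H5COO-.
Remaining n(C6H5COOH) = 0.001432 mol; n(C6H5COO-) = 0.004072 mol.
By Henderson-Hasselbalch, pH = pKa + log([A^-]/[HA]) = 4.20 + log(0.004072/0.001432) = 4.20 + (+0.45) = 4.65.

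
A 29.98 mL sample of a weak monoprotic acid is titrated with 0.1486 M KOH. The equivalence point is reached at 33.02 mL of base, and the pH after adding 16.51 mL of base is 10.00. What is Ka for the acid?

16.51 mL is half of the equivalence volume, so this is the half-equivalence point where [HA] = [A^-].
At half-equivalence pH = pKa, so pKa = 10.00.
Ka = 10^(-10.00) = 1.0 x 10^-10.

1.0 x 10^-10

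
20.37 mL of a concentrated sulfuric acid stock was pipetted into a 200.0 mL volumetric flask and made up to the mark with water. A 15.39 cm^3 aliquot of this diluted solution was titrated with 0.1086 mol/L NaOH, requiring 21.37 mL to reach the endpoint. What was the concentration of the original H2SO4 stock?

0.740 M

n(NaOH) = 0.1086 x 0.02137 = 0.002321 mol.
n(H2SO4) in the aliquot = 0.002321 x 1/2 = 0.001160 mol.
[diluted H2SO4] = 0.001160 / 0.01539 = 0.07540 M.
Dilution factor = 200.0/20.37 = 9.818, so [stock] = 0.07540 x 9.818 = 0.740 M.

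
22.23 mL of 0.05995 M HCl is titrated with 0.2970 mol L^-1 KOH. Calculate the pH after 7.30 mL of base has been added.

n(acid) = 0.05995 x 0.02223 = 0.001333 mol; n(KOH) added = 0.2970 x 0.007300 = 0.002168 mol.
Base is in excess by 0.002168 - 0.001333 = 0.0008354 mol in a total volume of 0.02953 L.
[OH^-] = 0.0008354/0.02953 = 0.02829 M, so pOH = 1.55 and pH = 14.00 - 1.55 = 12.45.

12.45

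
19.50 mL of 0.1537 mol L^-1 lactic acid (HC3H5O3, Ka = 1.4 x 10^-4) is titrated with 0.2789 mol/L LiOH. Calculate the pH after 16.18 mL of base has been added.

12.63

n(acid) = 0.1537 x 0.01950 = 0.002997 mol; n(LiOH) added = 0.2789 x 0.01618 = 0.004513 mol.
Base is in excess by 0.004513 - 0.002997 = 0.001515 mol in a total volume of 0.03568 L.
[OH^-] = 0.001515/0.03568 = 0.04247 M, so pOH = 1.37 and pH = 14.00 - 1.37 = 12.63.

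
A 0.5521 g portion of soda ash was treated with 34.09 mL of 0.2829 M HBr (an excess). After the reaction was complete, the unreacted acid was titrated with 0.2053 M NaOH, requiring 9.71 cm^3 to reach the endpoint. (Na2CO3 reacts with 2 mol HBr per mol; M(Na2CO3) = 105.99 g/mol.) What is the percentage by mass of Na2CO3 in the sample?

Total n(HBr) added = 0.2829 x 0.03409 = 0.009644 mol.
n(NaOH) used = 0.2053 x 0.009710 = 0.001993 mol, which equals the excess n(HBr).
So n(HBr) consumed by the sample = 0.009644 - 0.001993 = 0.007651 mol.
n(Na2CO3) = 0.007651 / 2 = 0.003825 mol.
mass Na2CO3 = 0.003825 x 105.99 = 0.4054 g, so %Na2CO3 = 0.4054/0.5521 x 100 = 73.4%.

73.4%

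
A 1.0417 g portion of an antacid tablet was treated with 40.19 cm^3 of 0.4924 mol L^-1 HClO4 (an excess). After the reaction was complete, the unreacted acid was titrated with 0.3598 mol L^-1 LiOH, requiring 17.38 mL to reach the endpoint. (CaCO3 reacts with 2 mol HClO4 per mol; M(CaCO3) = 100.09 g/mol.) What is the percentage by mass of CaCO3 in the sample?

65.0%

Total n(HClO4) added = 0.4924 x 0.04019 = 0.01979 mol.
n(LiOH) used = 0.3598 x 0.01738 = 0.006253 mol, which equals the excess n(HClO4).
So n(HClO4) consumed by the sample = 0.01979 - 0.006253 = 0.01354 mol.
n(CaCO3) = 0.01354 / 2 = 0.006768 mol.
mass CaCO3 = 0.006768 x 100.09 = 0.6774 g, so %CaCO3 = 0.6774/1.0417 x 100 = 65.0%.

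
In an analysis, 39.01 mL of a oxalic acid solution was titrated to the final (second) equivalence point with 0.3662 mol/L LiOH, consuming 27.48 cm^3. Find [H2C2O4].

0.129 M

n(LiOH) = 0.3662 x 0.02748 = 0.01006 mol.
At the final (second) equivalence point, 2 mol OH^- react per mol H2C2O4, so n(H2C2O4) = 0.01006 / 2 = 0.005032 mol.
[H2C2O4] = 0.005032 / 0.03901 L = 0.129 M.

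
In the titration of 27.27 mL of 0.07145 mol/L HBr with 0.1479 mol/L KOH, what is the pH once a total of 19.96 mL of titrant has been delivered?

12.33

n(acid) = 0.07145 x 0.02727 = 0.001948 mol; n(KOH) added = 0.1479 x 0.01996 = 0.002952 mol.
Base is in excess by 0.002952 - 0.001948 = 0.001004 mol in a total volume of 0.04723 L.
[OH^-] = 0.001004/0.04723 = 0.02125 M, so pOH = 1.67 and pH = 14.00 - 1.67 = 12.33.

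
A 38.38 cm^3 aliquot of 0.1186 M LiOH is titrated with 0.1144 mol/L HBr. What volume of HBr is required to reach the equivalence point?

n(LiOH) = 0.1186 mol/L x 0.03838 L = 0.004552 mol.
At equivalence n(HBr) = n(LiOH) = 0.004552 mol.
V(HBr) = 0.004552 / 0.1144 = 0.03979 L = 39.8 mL.

39.8 mL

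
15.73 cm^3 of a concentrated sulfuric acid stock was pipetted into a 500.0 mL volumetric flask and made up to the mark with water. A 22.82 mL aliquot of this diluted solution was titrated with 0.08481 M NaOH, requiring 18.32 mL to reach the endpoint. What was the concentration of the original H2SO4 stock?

n(NaOH) = 0.08481 x 0.01832 = 0.001554 mol.
n(H2SO4) in the aliquot = 0.001554 x 1/2 = 0.0007769 mol.
[diluted H2SO4] = 0.0007769 / 0.02282 = 0.03404 M.
Dilution factor = 500.0/15.73 = 31.79, so [stock] = 0.03404 x 31.79 = 1.08 M.

1.08 M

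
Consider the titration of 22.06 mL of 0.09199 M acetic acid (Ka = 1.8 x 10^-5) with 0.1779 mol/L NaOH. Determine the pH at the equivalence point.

8.76

n(CH3COOH) = 0.09199 x 0.02206 = 0.002029 mol; V(NaOH) at equivalence = 0.002029/0.1779 = 0.01141 L.
At equivalence all the acid is converted to CH3COO-; total volume = 0.02206 + 0.01141 = 0.03347 L, so [CH3COO-] = 0.002029/0.03347 = 0.06064 M.
Kb = Kw/Ka = 1.0e-14 / 1.8 x 10^-5 = 5.56e-10.
[OH^-] = sqrt(Kb x [CH3COO-]) = sqrt(5.56e-10 x 0.06064) = 5.80e-6 M.
pOH = 5.24, so pH = 14.00 - 5.24 = 8.76.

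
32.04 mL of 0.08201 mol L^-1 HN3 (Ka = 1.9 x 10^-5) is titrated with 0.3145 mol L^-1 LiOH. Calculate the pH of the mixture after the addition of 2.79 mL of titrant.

4.42

Initial n(HN3) = 0.08201 x 0.03204 = 0.002628 mol.
n(LiOH) added = 0.3145 x 0.002790 = 0.0008775 mol, converting that many moles of HN3 to N3-.
Remaining n(HN3) = 0.001750 mol; n(N3-) = 0.0008775 mol.
By Henderson-Hasselbalch, pH = pKa + log([A^-]/[HA]) = 4.72 + log(0.0008775/0.001750) = 4.72 + (-0.30) = 4.42.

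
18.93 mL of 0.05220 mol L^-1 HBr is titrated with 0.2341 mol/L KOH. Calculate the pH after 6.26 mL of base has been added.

n(acid) = 0.05220 x 0.01893 = 0.0009881 mol; n(KOH) added = 0.2341 x 0.006260 = 0.001465 mol.
Base is in excess by 0.001465 - 0.0009881 = 0.0004773 mol in a total volume of 0.02519 L.
[OH^-] = 0.0004773/0.02519 = 0.01895 M, so pOH = 1.72 and pH = 14.00 - 1.72 = 12.28.

12.28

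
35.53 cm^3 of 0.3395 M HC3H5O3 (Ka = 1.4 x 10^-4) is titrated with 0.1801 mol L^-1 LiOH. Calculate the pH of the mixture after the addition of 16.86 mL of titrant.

3.38

Initial n(HC3H5O3) = 0.3395 x 0.03553 = 0.01206 mol.
n(LiOH) added = 0.1801 x 0.01686 = 0.003036 mol, converting that many moles of HC3H5O3 to C3H5O3-.
Remaining n(HC3H5O3) = 0.009026 mol; n(C3H5O3-) = 0.003036 mol.
By Henderson-Hasselbalch, pH = pKa + log([A^-]/[HA]) = 3.85 + log(0.003036/0.009026) = 3.85 + (-0.47) = 3.38.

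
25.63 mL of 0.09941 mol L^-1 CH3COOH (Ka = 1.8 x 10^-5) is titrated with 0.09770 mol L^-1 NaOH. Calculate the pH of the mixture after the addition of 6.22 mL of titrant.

Initial n(CH3COOH) = 0.09941 x 0.02563 = 0.002548 mol.
n(NaOH) added = 0.09770 x 0.006220 = 0.0006077 mol, converting that many moles of CH3COOH to CH3COO-.
Remaining n(CH3COOH) = 0.001940 mol; n(CH3COO-) = 0.0006077 mol.
By Henderson-Hasselbalch, pH = pKa + log([A^-]/[HA]) = 4.74 + log(0.0006077/0.001940) = 4.74 + (-0.50) = 4.24.

4.24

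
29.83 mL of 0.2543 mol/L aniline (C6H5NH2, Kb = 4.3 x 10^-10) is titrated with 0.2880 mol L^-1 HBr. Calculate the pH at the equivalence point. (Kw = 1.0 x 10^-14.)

2.75

n(C6H5NH2) = 0.2543 x 0.02983 = 0.007586 mol; V(HBr) at equivalence = 0.007586/0.2880 = 0.02634 L.
At equivalence the base is fully converted to C6H5NH3+; total volume = 0.05617 L, so [C6H5NH3+] = 0.007586/0.05617 = 0.1351 M.
Ka(C6H5NH3+) = Kw/Kb = 1.0e-14 / 4.3 x 10^-10 = 2.33e-5.
[H^+] = sqrt(Ka x [C6H5NH3+]) = sqrt(2.33e-5 x 0.1351) = 0.00177 M.
pH = -log(0.00177) = 2.75.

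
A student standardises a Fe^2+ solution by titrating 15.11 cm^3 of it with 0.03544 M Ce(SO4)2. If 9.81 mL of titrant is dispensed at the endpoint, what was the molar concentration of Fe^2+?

0.0230 M

n(Ce(SO4)2) = 0.03544 x 0.009810 = 0.0003477 mol.
From the balanced equation, 1 mol Ce(SO4)2 reacts with 1 mol Fe^2+, so n(Fe^2+) = 0.0003477 x 1/1 = 0.0003477 mol.
[Fe^2+] = 0.0003477 / 0.01511 L = 0.0230 M.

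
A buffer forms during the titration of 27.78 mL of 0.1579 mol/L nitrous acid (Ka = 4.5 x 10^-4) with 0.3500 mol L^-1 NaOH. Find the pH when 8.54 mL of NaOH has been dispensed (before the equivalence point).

Initial n(HNO2) = 0.1579 x 0.02778 = 0.004386 mol.
n(NaOH) added = 0.3500 x 0.008540 = 0.002989 mol, converting that many moles of HNO2 to NO2-.
Remaining n(HNO2) = 0.001397 mol; n(NO2-) = 0.002989 mol.
By Henderson-Hasselbalch, pH = pKa + log([A^-]/[HA]) = 3.35 + log(0.002989/0.001397) = 3.35 + (+0.33) = 3.68.

3.68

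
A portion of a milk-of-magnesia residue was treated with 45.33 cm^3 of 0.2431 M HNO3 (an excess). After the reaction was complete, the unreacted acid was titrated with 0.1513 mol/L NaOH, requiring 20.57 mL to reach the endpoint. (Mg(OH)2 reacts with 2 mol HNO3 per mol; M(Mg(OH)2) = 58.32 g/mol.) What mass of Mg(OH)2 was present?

Total n(HNO3) added = 0.2431 x 0.04533 = 0.01102 mol.
n(NaOH) used = 0.1513 x 0.02057 = 0.003112 mol, which equals the excess n(HNO3).
So n(HNO3) consumed by the sample = 0.01102 - 0.003112 = 0.007907 mol.
n(Mg(OH)2) = 0.007907 / 2 = 0.003954 mol.
mass = 0.003954 mol x 58.32 g/mol = 0.231 g.

0.231 g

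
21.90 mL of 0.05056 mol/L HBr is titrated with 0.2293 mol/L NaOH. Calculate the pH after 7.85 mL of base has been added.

n(acid) = 0.05056 x 0.02190 = 0.001107 mol; n(NaOH) added = 0.2293 x 0.007850 = 0.001800 mol.
Base is in excess by 0.001800 - 0.001107 = 0.0006927 mol in a total volume of 0.02975 L.
[OH^-] = 0.0006927/0.02975 = 0.02329 M, so pOH = 1.63 and pH = 14.00 - 1.63 = 12.37.

12.37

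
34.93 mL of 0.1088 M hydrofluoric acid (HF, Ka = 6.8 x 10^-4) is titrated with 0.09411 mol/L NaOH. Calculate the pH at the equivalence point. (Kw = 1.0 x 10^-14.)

7.94

n(HF) = 0.1088 x 0.03493 = 0.003800 mol; V(NaOH) at equivalence = 0.003800/0.09411 = 0.04038 L.
At equivalence all the acid is converted to F-; total volume = 0.03493 + 0.04038 = 0.07531 L, so [F-] = 0.003800/0.07531 = 0.05046 M.
Kb = Kw/Ka = 1.0e-14 / 6.8 x 10^-4 = 1.47e-11.
[OH^-] = sqrt(Kb x [F-]) = sqrt(1.47e-11 x 0.05046) = 8.61e-7 M.
pOH = 6.06, so pH = 14.00 - 6.06 = 7.94.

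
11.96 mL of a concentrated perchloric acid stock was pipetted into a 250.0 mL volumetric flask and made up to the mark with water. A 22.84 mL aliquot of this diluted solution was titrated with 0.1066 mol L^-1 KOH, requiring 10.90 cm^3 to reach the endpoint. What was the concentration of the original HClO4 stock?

1.06 M

n(KOH) = 0.1066 x 0.01090 = 0.001162 mol.
n(HClO4) in the aliquot = 0.001162 mol.
[diluted HClO4] = 0.001162 / 0.02284 = 0.05087 M.
Dilution factor = 250.0/11.96 = 20.90, so [stock] = 0.05087 x 20.90 = 1.06 M.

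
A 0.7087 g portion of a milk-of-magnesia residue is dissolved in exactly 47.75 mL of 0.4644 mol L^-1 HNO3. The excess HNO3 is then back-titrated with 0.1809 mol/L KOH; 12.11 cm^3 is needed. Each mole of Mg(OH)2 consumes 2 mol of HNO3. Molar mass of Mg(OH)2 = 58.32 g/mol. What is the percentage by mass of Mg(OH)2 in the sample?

82.2%

Total n(HNO3) added = 0.4644 x 0.04775 = 0.02218 mol.
n(KOH) used = 0.1809 x 0.01211 = 0.002191 mol, which equals the excess n(HNO3).
So n(HNO3) consumed by the sample = 0.02218 - 0.002191 = 0.01998 mol.
n(Mg(OH)2) = 0.01998 / 2 = 0.009992 mol.
mass Mg(OH)2 = 0.009992 x 58.32 = 0.5827 g, so %Mg(OH)2 = 0.5827/0.7087 x 100 = 82.2%.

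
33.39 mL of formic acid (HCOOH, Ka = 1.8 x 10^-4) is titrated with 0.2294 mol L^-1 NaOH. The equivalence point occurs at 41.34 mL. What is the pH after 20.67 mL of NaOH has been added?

20.67 mL is exactly half the equivalence volume (41.34/2), i.e. the half-equivalence point.
There, n(HA) = n(A^-), so pH = pKa = -log(1.8 x 10^-4) = 3.74.

3.74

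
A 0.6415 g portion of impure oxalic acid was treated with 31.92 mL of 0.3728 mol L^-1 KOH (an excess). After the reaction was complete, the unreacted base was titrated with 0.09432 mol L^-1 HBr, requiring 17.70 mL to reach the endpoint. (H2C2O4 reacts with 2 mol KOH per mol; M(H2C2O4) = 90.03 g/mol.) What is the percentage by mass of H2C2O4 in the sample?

Total n(KOH) added = 0.3728 x 0.03192 = 0.01190 mol.
n(HBr) used = 0.09432 x 0.01770 = 0.001669 mol, which equals the excess n(KOH).
So n(KOH) consumed by the sample = 0.01190 - 0.001669 = 0.01023 mol.
n(H2C2O4) = 0.01023 / 2 = 0.005115 mol.
mass H2C2O4 = 0.005115 x 90.03 = 0.4605 g, so %H2C2O4 = 0.4605/0.6415 x 100 = 71.8%.

71.8%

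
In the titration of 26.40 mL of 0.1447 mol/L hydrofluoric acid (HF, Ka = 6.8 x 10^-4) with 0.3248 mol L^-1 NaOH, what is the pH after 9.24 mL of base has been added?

Initial n(HF) = 0.1447 x 0.02640 = 0.003820 mol.
n(NaOH) added = 0.3248 x 0.009240 = 0.003001 mol, converting that many moles of HF to F-.
Remaining n(HF) = 0.0008189 mol; n(F-) = 0.003001 mol.
By Henderson-Hasselbalch, pH = pKa + log([A^-]/[HA]) = 3.17 + log(0.003001/0.0008189) = 3.17 + (+0.56) = 3.73.

3.73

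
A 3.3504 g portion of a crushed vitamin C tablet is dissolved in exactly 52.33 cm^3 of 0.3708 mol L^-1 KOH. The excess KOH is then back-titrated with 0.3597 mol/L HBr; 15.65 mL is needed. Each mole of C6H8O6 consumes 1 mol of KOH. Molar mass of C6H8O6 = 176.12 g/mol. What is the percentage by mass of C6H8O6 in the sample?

72.4%

Total n(KOH) added = 0.3708 x 0.05233 = 0.01940 mol.
n(HBr) used = 0.3597 x 0.01565 = 0.005629 mol, which equals the excess n(KOH).
So n(KOH) consumed by the sample = 0.01940 - 0.005629 = 0.01377 mol.
n(C6H8O6) = 0.01377 / 1 = 0.01377 mol.
mass C6H8O6 = 0.01377 x 176.12 = 2.426 g, so %C6H8O6 = 2.426/3.3504 x 100 = 72.4%.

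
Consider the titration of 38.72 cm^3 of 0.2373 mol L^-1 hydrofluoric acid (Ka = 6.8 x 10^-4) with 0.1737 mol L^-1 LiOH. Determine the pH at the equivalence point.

n(HF) = 0.2373 x 0.03872 = 0.009188 mol; V(LiOH) at equivalence = 0.009188/0.1737 = 0.05290 L.
At equivalence all the acid is converted to F-; total volume = 0.03872 + 0.05290 = 0.09162 L, so [F-] = 0.009188/0.09162 = 0.1003 M.
Kb = Kw/Ka = 1.0e-14 / 6.8 x 10^-4 = 1.47e-11.
[OH^-] = sqrt(Kb x [F-]) = sqrt(1.47e-11 x 0.1003) = 1.21e-6 M.
pOH = 5.92, so pH = 14.00 - 5.92 = 8.08.

8.08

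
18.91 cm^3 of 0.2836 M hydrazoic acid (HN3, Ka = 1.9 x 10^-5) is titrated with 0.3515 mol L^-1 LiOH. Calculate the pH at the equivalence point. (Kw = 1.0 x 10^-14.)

n(HN3) = 0.2836 x 0.01891 = 0.005363 mol; V(LiOH) at equivalence = 0.005363/0.3515 = 0.01526 L.
At equivalence all the acid is converted to N3-; total volume = 0.01891 + 0.01526 = 0.03417 L, so [N3-] = 0.005363/0.03417 = 0.1570 M.
Kb = Kw/Ka = 1.0e-14 / 1.9 x 10^-5 = 5.26e-10.
[OH^-] = sqrt(Kb x [N3-]) = sqrt(5.26e-10 x 0.1570) = 9.09e-6 M.
pOH = 5.04, so pH = 14.00 - 5.04 = 8.96.

8.96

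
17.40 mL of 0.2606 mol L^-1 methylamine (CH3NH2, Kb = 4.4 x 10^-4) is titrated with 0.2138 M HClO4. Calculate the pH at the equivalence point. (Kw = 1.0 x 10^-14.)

n(CH3NH2) = 0.2606 x 0.01740 = 0.004534 mol; V(HClO4) at equivalence = 0.004534/0.2138 = 0.02121 L.
At equivalence the base is fully converted to CH3NH3+; total volume = 0.03861 L, so [CH3NH3+] = 0.004534/0.03861 = 0.1174 M.
Ka(CH3NH3+) = Kw/Kb = 1.0e-14 / 4.4 x 10^-4 = 2.27e-11.
[H^+] = sqrt(Ka x [CH3NH3+]) = sqrt(2.27e-11 x 0.1174) = 1.63e-6 M.
pH = -log(1.63e-6) = 5.79.

5.79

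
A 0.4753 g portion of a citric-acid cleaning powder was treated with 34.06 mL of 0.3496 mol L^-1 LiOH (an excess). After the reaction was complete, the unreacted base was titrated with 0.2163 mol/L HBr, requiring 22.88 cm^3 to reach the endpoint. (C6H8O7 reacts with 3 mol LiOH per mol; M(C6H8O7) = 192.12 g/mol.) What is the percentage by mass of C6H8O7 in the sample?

Total n(LiOH) added = 0.3496 x 0.03406 = 0.01191 mol.
n(HBr) used = 0.2163 x 0.02288 = 0.004949 mol, which equals the excess n(LiOH).
So n(LiOH) consumed by the sample = 0.01191 - 0.004949 = 0.006958 mol.
n(C6H8O7) = 0.006958 / 3 = 0.002319 mol.
mass C6H8O7 = 0.002319 x 192.12 = 0.4456 g, so %C6H8O7 = 0.4456/0.4753 x 100 = 93.8%.

93.8%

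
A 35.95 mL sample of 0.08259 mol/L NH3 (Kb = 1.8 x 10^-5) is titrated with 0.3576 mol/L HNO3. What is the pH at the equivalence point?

5.21

n(NH3) = 0.08259 x 0.03595 = 0.002969 mol; V(HNO3) at equivalence = 0.002969/0.3576 = 0.008303 L.
At equivalence the base is fully converted to NH4+; total volume = 0.04425 L, so [NH4+] = 0.002969/0.04425 = 0.06709 M.
Ka(NH4+) = Kw/Kb = 1.0e-14 / 1.8 x 10^-5 = 5.56e-10.
[H^+] = sqrt(Ka x [NH4+]) = sqrt(5.56e-10 x 0.06709) = 6.11e-6 M.
pH = -log(6.11e-6) = 5.21.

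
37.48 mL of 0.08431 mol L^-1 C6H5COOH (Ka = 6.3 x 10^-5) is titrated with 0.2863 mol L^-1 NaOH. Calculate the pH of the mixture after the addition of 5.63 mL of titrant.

4.22

Initial n(C6H5COOH) = 0.08431 x 0.03748 = 0.003160 mol.
n(NaOH) added = 0.2863 x 0.005630 = 0.001612 mol, converting that many moles of C6H5COOH to C6H5COO-.
Remaining n(C6H5COOH) = 0.001548 mol; n(C6H5COO-) = 0.001612 mol.
By Henderson-Hasselbalch, pH = pKa + log([A^-]/[HA]) = 4.20 + log(0.001612/0.001548) = 4.20 + (+0.02) = 4.22.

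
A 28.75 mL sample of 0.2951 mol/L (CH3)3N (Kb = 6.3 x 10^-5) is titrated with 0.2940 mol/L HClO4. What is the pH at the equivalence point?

5.32

n((CH3)3N) = 0.2951 x 0.02875 = 0.008484 mol; V(HClO4) at equivalence = 0.008484/0.2940 = 0.02886 L.
At equivalence the base is fully converted to (CH3)3NH+; total volume = 0.05761 L, so [(CH3)3NH+] = 0.008484/0.05761 = 0.1473 M.
Ka((CH3)3NH+) = Kw/Kb = 1.0e-14 / 6.3 x 10^-5 = 1.59e-10.
[H^+] = sqrt(Ka x [(CH3)3NH+]) = sqrt(1.59e-10 x 0.1473) = 4.83e-6 M.
pH = -log(4.83e-6) = 5.32.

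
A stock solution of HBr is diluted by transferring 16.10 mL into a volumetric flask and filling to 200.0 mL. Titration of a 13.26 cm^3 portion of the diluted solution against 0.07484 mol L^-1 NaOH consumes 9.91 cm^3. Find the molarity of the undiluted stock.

0.695 M

n(NaOH) = 0.07484 x 0.009910 = 0.0007417 mol.
n(HBr) in the aliquot = 0.0007417 mol.
[diluted HBr] = 0.0007417 / 0.01326 = 0.05593 M.
Dilution factor = 200.0/16.10 = 12.42, so [stock] = 0.05593 x 12.42 = 0.695 M.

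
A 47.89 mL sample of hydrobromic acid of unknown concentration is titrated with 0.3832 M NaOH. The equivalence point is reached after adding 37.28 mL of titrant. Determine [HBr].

n(NaOH) delivered = 0.3832 x 0.03728 = 0.01429 mol.
For a 1:1 reaction, n(HBr) = 0.01429 mol.
[HBr] = 0.01429 mol / 0.04789 L = 0.298 M.

0.298 M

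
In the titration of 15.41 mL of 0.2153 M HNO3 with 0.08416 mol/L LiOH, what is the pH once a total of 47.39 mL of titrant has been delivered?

12.03

n(acid) = 0.2153 x 0.01541 = 0.003318 mol; n(LiOH) added = 0.08416 x 0.04739 = 0.003988 mol.
Base is in excess by 0.003988 - 0.003318 = 0.0006706 mol in a total volume of 0.06280 L.
[OH^-] = 0.0006706/0.06280 = 0.01068 M, so pOH = 1.97 and pH = 14.00 - 1.97 = 12.03.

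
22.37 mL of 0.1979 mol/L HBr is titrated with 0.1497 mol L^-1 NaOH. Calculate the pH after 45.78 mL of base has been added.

n(acid) = 0.1979 x 0.02237 = 0.004427 mol; n(NaOH) added = 0.1497 x 0.04578 = 0.006853 mol.
Base is in excess by 0.006853 - 0.004427 = 0.002426 mol in a total volume of 0.06815 L.
[OH^-] = 0.002426/0.06815 = 0.03560 M, so pOH = 1.45 and pH = 14.00 - 1.45 = 12.55.

12.55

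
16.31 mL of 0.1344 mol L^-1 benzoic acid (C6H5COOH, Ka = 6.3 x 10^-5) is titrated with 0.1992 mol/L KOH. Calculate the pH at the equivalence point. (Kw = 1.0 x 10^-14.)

8.55

n(C6H5COOH) = 0.1344 x 0.01631 = 0.002192 mol; V(KOH) at equivalence = 0.002192/0.1992 = 0.01100 L.
At equivalence all the acid is converted to C6H5COO-; total volume = 0.01631 + 0.01100 = 0.02731 L, so [C6H5COO-] = 0.002192/0.02731 = 0.08025 M.
Kb = Kw/Ka = 1.0e-14 / 6.3 x 10^-5 = 1.59e-10.
[OH^-] = sqrt(Kb x [C6H5COO-]) = sqrt(1.59e-10 x 0.08025) = 3.57e-6 M.
pOH = 5.45, so pH = 14.00 - 5.45 = 8.55.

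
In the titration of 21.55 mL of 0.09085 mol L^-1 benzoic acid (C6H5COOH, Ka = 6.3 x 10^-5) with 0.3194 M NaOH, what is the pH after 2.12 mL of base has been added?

Initial n(C6H5COOH) = 0.09085 x 0.02155 = 0.001958 mol.
n(NaOH) added = 0.3194 x 0.002120 = 0.0006771 mol, converting that many moles of C6H5COOH to C6H5COO-.
Remaining n(C6H5COOH) = 0.001281 mol; n(C6H5COO-) = 0.0006771 mol.
By Henderson-Hasselbalch, pH = pKa + log([A^-]/[HA]) = 4.20 + log(0.0006771/0.001281) = 4.20 + (-0.28) = 3.92.

3.92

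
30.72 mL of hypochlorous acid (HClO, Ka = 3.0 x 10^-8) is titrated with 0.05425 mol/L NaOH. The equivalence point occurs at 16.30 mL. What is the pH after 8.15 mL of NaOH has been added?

7.52

8.15 mL is exactly half the equivalence volume (16.30/2), i.e. the half-equivalence point.
There, n(HA) = n(A^-), so pH = pKa = -log(3.0 x 10^-8) = 7.52.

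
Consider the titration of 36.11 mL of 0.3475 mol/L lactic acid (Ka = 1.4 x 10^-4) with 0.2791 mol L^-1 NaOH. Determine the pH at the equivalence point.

8.52

n(HC3H5O3) = 0.3475 x 0.03611 = 0.01255 mol; V(NaOH) at equivalence = 0.01255/0.2791 = 0.04496 L.
At equivalence all the acid is converted to C3H5O3-; total volume = 0.03611 + 0.04496 = 0.08107 L, so [C3H5O3-] = 0.01255/0.08107 = 0.1548 M.
Kb = Kw/Ka = 1.0e-14 / 1.4 x 10^-4 = 7.14e-11.
[OH^-] = sqrt(Kb x [C3H5O3-]) = sqrt(7.14e-11 x 0.1548) = 3.33e-6 M.
pOH = 5.48, so pH = 14.00 - 5.48 = 8.52.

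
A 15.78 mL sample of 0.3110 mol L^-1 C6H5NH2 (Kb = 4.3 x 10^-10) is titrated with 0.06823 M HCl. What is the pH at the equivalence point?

2.94

n(C6H5NH2) = 0.3110 x 0.01578 = 0.004908 mol; V(HCl) at equivalence = 0.004908/0.06823 = 0.07193 L.
At equivalence the base is fully converted to C6H5NH3+; total volume = 0.08771 L, so [C6H5NH3+] = 0.004908/0.08771 = 0.05595 M.
Ka(C6H5NH3+) = Kw/Kb = 1.0e-14 / 4.3 x 10^-10 = 2.33e-5.
[H^+] = sqrt(Ka x [C6H5NH3+]) = sqrt(2.33e-5 x 0.05595) = 0.00114 M.
pH = -log(0.00114) = 2.94.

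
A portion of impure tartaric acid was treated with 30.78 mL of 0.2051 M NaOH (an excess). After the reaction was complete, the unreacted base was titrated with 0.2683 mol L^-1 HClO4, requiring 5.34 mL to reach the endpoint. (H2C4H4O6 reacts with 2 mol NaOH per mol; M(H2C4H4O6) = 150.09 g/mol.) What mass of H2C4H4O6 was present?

0.366 g

Total n(NaOH) added = 0.2051 x 0.03078 = 0.006313 mol.
n(HClO4) used = 0.2683 x 0.005340 = 0.001433 mol, which equals the excess n(NaOH).
So n(NaOH) consumed by the sample = 0.006313 - 0.001433 = 0.004880 mol.
n(H2C4H4O6) = 0.004880 / 2 = 0.002440 mol.
mass = 0.002440 mol x 150.09 g/mol = 0.366 g.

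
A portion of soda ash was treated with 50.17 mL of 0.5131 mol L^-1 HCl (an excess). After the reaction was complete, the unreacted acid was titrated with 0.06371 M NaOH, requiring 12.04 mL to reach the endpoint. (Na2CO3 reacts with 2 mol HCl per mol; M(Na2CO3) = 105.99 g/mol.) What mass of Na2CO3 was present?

1.32 g

Total n(HCl) added = 0.5131 x 0.05017 = 0.02574 mol.
n(NaOH) used = 0.06371 x 0.01204 = 0.0007671 mol, which equals the excess n(HCl).
So n(HCl) consumed by the sample = 0.02574 - 0.0007671 = 0.02498 mol.
n(Na2CO3) = 0.02498 / 2 = 0.01249 mol.
mass = 0.01249 mol x 105.99 g/mol = 1.32 g.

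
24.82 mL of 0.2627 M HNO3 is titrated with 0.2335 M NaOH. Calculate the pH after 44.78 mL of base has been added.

n(acid) = 0.2627 x 0.02482 = 0.006520 mol; n(NaOH) added = 0.2335 x 0.04478 = 0.01046 mol.
Base is in excess by 0.01046 - 0.006520 = 0.003936 mol in a total volume of 0.06960 L.
[OH^-] = 0.003936/0.06960 = 0.05655 M, so pOH = 1.25 and pH = 14.00 - 1.25 = 12.75.

12.75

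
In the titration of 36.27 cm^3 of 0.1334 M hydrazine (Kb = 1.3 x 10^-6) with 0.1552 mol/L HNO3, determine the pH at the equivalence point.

n(N2H4) = 0.1334 x 0.03627 = 0.004838 mol; V(HNO3) at equivalence = 0.004838/0.1552 = 0.03118 L.
At equivalence the base is fully converted to N2H5+; total volume = 0.06745 L, so [N2H5+] = 0.004838/0.06745 = 0.07174 M.
Ka(N2H5+) = Kw/Kb = 1.0e-14 / 1.3 x 10^-6 = 7.69e-9.
[H^+] = sqrt(Ka x [N2H5+]) = sqrt(7.69e-9 x 0.07174) = 2.35e-5 M.
pH = -log(2.35e-5) = 4.63.

4.63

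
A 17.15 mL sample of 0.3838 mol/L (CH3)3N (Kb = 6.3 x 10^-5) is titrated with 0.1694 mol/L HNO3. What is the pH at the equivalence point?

n((CH3)3N) = 0.3838 x 0.01715 = 0.006582 mol; V(HNO3) at equivalence = 0.006582/0.1694 = 0.03886 L.
At equivalence the base is fully converted to (CH3)3NH+; total volume = 0.05601 L, so [(CH3)3NH+] = 0.006582/0.05601 = 0.1175 M.
Ka((CH3)3NH+) = Kw/Kb = 1.0e-14 / 6.3 x 10^-5 = 1.59e-10.
[H^+] = sqrt(Ka x [(CH3)3NH+]) = sqrt(1.59e-10 x 0.1175) = 4.32e-6 M.
pH = -log(4.32e-6) = 5.36.

5.36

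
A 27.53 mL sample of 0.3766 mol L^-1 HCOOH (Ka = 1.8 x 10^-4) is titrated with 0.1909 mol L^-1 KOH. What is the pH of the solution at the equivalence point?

n(HCOOH) = 0.3766 x 0.02753 = 0.01037 mol; V(KOH) at equivalence = 0.01037/0.1909 = 0.05431 L.
At equivalence all the acid is converted to HCOO-; total volume = 0.02753 + 0.05431 = 0.08184 L, so [HCOO-] = 0.01037/0.08184 = 0.1267 M.
Kb = Kw/Ka = 1.0e-14 / 1.8 x 10^-4 = 5.56e-11.
[OH^-] = sqrt(Kb x [HCOO-]) = sqrt(5.56e-11 x 0.1267) = 2.65e-6 M.
pOH = 5.58, so pH = 14.00 - 5.58 = 8.42.

8.42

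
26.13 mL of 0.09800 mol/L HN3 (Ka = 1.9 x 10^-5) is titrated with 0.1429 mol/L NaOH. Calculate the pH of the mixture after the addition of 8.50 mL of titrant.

4.68

Initial n(HN3) = 0.09800 x 0.02613 = 0.002561 mol.
n(NaOH) added = 0.1429 x 0.008500 = 0.001215 mol, converting that many moles of HN3 to N3-.
Remaining n(HN3) = 0.001346 mol; n(N3-) = 0.001215 mol.
By Henderson-Hasselbalch, pH = pKa + log([A^-]/[HA]) = 4.72 + log(0.001215/0.001346) = 4.72 + (-0.04) = 4.68.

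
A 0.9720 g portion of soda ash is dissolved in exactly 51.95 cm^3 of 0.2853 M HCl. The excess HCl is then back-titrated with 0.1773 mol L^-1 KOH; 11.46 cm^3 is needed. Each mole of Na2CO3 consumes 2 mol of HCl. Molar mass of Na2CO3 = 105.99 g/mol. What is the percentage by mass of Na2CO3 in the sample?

69.7%

Total n(HCl) added = 0.2853 x 0.05195 = 0.01482 mol.
n(KOH) used = 0.1773 x 0.01146 = 0.002032 mol, which equals the excess n(HCl).
So n(HCl) consumed by the sample = 0.01482 - 0.002032 = 0.01279 mol.
n(Na2CO3) = 0.01279 / 2 = 0.006395 mol.
mass Na2CO3 = 0.006395 x 105.99 = 0.6778 g, so %Na2CO3 = 0.6778/0.9720 x 100 = 69.7%.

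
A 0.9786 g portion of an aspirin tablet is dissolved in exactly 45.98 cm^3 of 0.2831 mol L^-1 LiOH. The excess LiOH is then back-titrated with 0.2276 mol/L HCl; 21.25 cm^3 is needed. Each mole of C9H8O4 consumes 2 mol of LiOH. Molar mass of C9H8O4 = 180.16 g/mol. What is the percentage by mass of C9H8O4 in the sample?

Total n(LiOH) added = 0.2831 x 0.04598 = 0.01302 mol.
n(HCl) used = 0.2276 x 0.02125 = 0.004836 mol, which equals the excess n(LiOH).
So n(LiOH) consumed by the sample = 0.01302 - 0.004836 = 0.008180 mol.
n(C9H8O4) = 0.008180 / 2 = 0.004090 mol.
mass C9H8O4 = 0.004090 x 180.16 = 0.7369 g, so %C9H8O4 = 0.7369/0.9786 x 100 = 75.3%.

75.3%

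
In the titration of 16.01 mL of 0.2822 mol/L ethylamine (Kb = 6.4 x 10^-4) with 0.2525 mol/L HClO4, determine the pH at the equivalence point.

n(C2H5NH2) = 0.2822 x 0.01601 = 0.004518 mol; V(HClO4) at equivalence = 0.004518/0.2525 = 0.01789 L.
At equivalence the base is fully converted to C2H5NH3+; total volume = 0.03390 L, so [C2H5NH3+] = 0.004518/0.03390 = 0.1333 M.
Ka(C2H5NH3+) = Kw/Kb = 1.0e-14 / 6.4 x 10^-4 = 1.56e-11.
[H^+] = sqrt(Ka x [C2H5NH3+]) = sqrt(1.56e-11 x 0.1333) = 1.44e-6 M.
pH = -log(1.44e-6) = 5.84.

5.84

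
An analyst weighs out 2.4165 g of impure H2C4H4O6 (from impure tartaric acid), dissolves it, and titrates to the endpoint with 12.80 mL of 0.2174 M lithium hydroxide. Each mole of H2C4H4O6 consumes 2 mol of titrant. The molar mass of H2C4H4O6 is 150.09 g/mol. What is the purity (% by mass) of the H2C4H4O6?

8.64%

n(LiOH) = 0.2174 x 0.01280 = 0.002783 mol.
n(H2C4H4O6) = 0.002783 / 2 = 0.001391 mol.
mass of H2C4H4O6 = 0.001391 x 150.09 = 0.2088 g.
% purity = 0.2088 / 2.4165 x 100 = 8.64%.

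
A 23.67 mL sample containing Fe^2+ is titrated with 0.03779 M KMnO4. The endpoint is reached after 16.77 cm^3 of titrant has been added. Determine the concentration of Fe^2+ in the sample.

n(KMnO4) = 0.03779 x 0.01677 = 0.0006337 mol.
From the balanced equation, 1 mol KMnO4 reacts with 5 mol Fe^2+, so n(Fe^2+) = 0.0006337 x 5/1 = 0.003169 mol.
[Fe^2+] = 0.003169 / 0.02367 L = 0.134 M.

0.134 M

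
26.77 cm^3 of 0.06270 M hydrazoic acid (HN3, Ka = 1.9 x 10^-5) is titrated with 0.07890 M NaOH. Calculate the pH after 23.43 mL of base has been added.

11.53

n(acid) = 0.06270 x 0.02677 = 0.001678 mol; n(NaOH) added = 0.07890 x 0.02343 = 0.001849 mol.
Base is in excess by 0.001849 - 0.001678 = 0.0001701 mol in a total volume of 0.05020 L.
[OH^-] = 0.0001701/0.05020 = 0.003389 M, so pOH = 2.47 and pH = 14.00 - 2.47 = 11.53.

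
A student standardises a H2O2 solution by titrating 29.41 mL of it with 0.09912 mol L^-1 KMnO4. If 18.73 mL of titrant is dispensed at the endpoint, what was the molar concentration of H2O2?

0.158 M

n(KMnO4) = 0.09912 x 0.01873 = 0.001857 mol.
From the balanced equation, 2 mol KMnO4 reacts with 5 mol H2O2, so n(H2O2) = 0.001857 x 5/2 = 0.004641 mol.
[H2O2] = 0.004641 / 0.02941 L = 0.158 M.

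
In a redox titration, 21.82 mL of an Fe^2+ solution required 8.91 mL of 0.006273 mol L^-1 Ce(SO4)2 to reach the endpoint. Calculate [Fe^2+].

0.00256 M

n(Ce(SO4)2) = 0.006273 x 0.008910 = 5.589e-5 mol.
From the balanced equation, 1 mol Ce(SO4)2 reacts with 1 mol Fe^2+, so n(Fe^2+) = 5.589e-5 x 1/1 = 5.589e-5 mol.
[Fe^2+] = 5.589e-5 / 0.02182 L = 0.00256 M.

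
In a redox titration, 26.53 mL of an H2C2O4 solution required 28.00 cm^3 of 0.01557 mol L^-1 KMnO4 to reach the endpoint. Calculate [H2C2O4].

n(KMnO4) = 0.01557 x 0.02800 = 0.0004360 mol.
From the balanced equation, 2 mol KMnO4 reacts with 5 mol H2C2O4, so n(H2C2O4) = 0.0004360 x 5/2 = 0.001090 mol.
[H2C2O4] = 0.001090 / 0.02653 L = 0.0411 M.

0.0411 M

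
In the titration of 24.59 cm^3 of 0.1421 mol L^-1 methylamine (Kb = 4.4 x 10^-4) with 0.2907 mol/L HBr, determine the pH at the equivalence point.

5.83

n(CH3NH2) = 0.1421 x 0.02459 = 0.003494 mol; V(HBr) at equivalence = 0.003494/0.2907 = 0.01202 L.
At equivalence the base is fully converted to CH3NH3+; total volume = 0.03661 L, so [CH3NH3+] = 0.003494/0.03661 = 0.09544 M.
Ka(CH3NH3+) = Kw/Kb = 1.0e-14 / 4.4 x 10^-4 = 2.27e-11.
[H^+] = sqrt(Ka x [CH3NH3+]) = sqrt(2.27e-11 x 0.09544) = 1.47e-6 M.
pH = -log(1.47e-6) = 5.83.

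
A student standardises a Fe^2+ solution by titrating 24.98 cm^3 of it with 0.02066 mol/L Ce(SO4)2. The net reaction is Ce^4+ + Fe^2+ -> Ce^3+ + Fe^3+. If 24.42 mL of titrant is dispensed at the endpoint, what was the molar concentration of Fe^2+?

0.0202 M

n(Ce(SO4)2) = 0.02066 x 0.02442 = 0.0005045 mol.
From the balanced equation, 1 mol Ce(SO4)2 reacts with 1 mol Fe^2+, so n(Fe^2+) = 0.0005045 x 1/1 = 0.0005045 mol.
[Fe^2+] = 0.0005045 / 0.02498 L = 0.0202 M.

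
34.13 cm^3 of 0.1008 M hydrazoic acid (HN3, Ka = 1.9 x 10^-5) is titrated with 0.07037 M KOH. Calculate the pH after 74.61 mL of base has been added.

12.22

n(acid) = 0.1008 x 0.03413 = 0.003440 mol; n(KOH) added = 0.07037 x 0.07461 = 0.005250 mol.
Base is in excess by 0.005250 - 0.003440 = 0.001810 mol in a total volume of 0.1087 L.
[OH^-] = 0.001810/0.1087 = 0.01665 M, so pOH = 1.78 and pH = 14.00 - 1.78 = 12.22.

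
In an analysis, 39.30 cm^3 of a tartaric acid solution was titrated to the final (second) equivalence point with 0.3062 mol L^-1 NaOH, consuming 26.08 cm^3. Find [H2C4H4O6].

n(NaOH) = 0.3062 x 0.02608 = 0.007986 mol.
At the final (second) equivalence point, 2 mol OH^- react per mol H2C4H4O6, so n(H2C4H4O6) = 0.007986 / 2 = 0.003993 mol.
[H2C4H4O6] = 0.003993 / 0.03930 L = 0.102 M.

0.102 M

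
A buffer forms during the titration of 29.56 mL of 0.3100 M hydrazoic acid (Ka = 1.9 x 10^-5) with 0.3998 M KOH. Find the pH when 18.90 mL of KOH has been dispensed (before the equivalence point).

5.39

Initial n(HN3) = 0.3100 x 0.02956 = 0.009164 mol.
n(KOH) added = 0.3998 x 0.01890 = 0.007556 mol, converting that many moles of HN3 to N3-.
Remaining n(HN3) = 0.001607 mol; n(N3-) = 0.007556 mol.
By Henderson-Hasselbalch, pH = pKa + log([A^-]/[HA]) = 4.72 + log(0.007556/0.001607) = 4.72 + (+0.67) = 5.39.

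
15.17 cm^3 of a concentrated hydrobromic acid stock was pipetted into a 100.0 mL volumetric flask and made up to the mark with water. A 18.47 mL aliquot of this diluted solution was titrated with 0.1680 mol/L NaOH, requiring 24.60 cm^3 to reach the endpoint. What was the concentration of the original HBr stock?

1.47 M

n(NaOH) = 0.1680 x 0.02460 = 0.004133 mol.
n(HBr) in the aliquot = 0.004133 mol.
[diluted HBr] = 0.004133 / 0.01847 = 0.2238 M.
Dilution factor = 100.0/15.17 = 6.592, so [stock] = 0.2238 x 6.592 = 1.47 M.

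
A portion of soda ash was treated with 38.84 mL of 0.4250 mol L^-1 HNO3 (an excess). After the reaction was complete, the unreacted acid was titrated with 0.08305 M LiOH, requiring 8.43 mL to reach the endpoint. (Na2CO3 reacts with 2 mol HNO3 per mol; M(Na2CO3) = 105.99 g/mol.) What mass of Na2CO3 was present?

Total n(HNO3) added = 0.4250 x 0.03884 = 0.01651 mol.
n(LiOH) used = 0.08305 x 0.008430 = 0.0007001 mol, which equals the excess n(HNO3).
So n(HNO3) consumed by the sample = 0.01651 - 0.0007001 = 0.01581 mol.
n(Na2CO3) = 0.01581 / 2 = 0.007903 mol.
mass = 0.007903 mol x 105.99 g/mol = 0.838 g.

0.838 g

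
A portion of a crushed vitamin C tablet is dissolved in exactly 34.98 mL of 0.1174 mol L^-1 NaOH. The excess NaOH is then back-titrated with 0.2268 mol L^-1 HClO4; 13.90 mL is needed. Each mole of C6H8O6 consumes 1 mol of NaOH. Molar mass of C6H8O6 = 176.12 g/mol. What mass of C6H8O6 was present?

Total n(NaOH) added = 0.1174 x 0.03498 = 0.004107 mol.
n(HClO4) used = 0.2268 x 0.01390 = 0.003153 mol, which equals the excess n(NaOH).
So n(NaOH) consumed by the sample = 0.004107 - 0.003153 = 0.0009541 mol.
n(C6H8O6) = 0.0009541 / 1 = 0.0009541 mol.
mass = 0.0009541 mol x 176.12 g/mol = 0.168 g.

0.168 g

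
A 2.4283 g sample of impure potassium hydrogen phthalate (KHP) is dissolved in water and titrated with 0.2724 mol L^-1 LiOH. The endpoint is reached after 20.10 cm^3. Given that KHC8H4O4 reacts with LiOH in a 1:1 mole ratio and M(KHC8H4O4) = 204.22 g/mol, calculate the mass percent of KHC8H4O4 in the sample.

46.0%

n(LiOH) = 0.2724 x 0.02010 = 0.005475 mol.
n(KHC8H4O4) = 0.005475 / 1 = 0.005475 mol.
mass of KHC8H4O4 = 0.005475 x 204.22 = 1.118 g.
% purity = 1.118 / 2.4283 x 100 = 46.0%.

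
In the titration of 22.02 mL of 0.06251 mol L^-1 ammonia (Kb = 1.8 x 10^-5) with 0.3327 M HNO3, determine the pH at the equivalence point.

n(NH3) = 0.06251 x 0.02202 = 0.001376 mol; V(HNO3) at equivalence = 0.001376/0.3327 = 0.004137 L.
At equivalence the base is fully converted to NH4+; total volume = 0.02616 L, so [NH4+] = 0.001376/0.02616 = 0.05262 M.
Ka(NH4+) = Kw/Kb = 1.0e-14 / 1.8 x 10^-5 = 5.56e-10.
[H^+] = sqrt(Ka x [NH4+]) = sqrt(5.56e-10 x 0.05262) = 5.41e-6 M.
pH = -log(5.41e-6) = 5.27.

5.27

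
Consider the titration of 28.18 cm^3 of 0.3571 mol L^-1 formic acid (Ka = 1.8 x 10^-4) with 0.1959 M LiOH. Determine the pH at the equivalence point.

n(HCOOH) = 0.3571 x 0.02818 = 0.01006 mol; V(LiOH) at equivalence = 0.01006/0.1959 = 0.05137 L.
At equivalence all the acid is converted to HCOO-; total volume = 0.02818 + 0.05137 = 0.07955 L, so [HCOO-] = 0.01006/0.07955 = 0.1265 M.
Kb = Kw/Ka = 1.0e-14 / 1.8 x 10^-4 = 5.56e-11.
[OH^-] = sqrt(Kb x [HCOO-]) = sqrt(5.56e-11 x 0.1265) = 2.65e-6 M.
pOH = 5.58, so pH = 14.00 - 5.58 = 8.42.

8.42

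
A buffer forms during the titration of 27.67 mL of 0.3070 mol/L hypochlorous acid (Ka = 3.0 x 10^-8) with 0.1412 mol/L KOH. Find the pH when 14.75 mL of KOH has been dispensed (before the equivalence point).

Initial n(HClO) = 0.3070 x 0.02767 = 0.008495 mol.
n(KOH) added = 0.1412 x 0.01475 = 0.002083 mol, converting that many moles of HClO to ClO-.
Remaining n(HClO) = 0.006412 mol; n(ClO-) = 0.002083 mol.
By Henderson-Hasselbalch, pH = pKa + log([A^-]/[HA]) = 7.52 + log(0.002083/0.006412) = 7.52 + (-0.49) = 7.03.

7.03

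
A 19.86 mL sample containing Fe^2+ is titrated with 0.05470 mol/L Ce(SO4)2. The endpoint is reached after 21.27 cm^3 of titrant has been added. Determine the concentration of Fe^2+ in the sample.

n(Ce(SO4)2) = 0.05470 x 0.02127 = 0.001163 mol.
From the balanced equation, 1 mol Ce(SO4)2 reacts with 1 mol Fe^2+, so n(Fe^2+) = 0.001163 x 1/1 = 0.001163 mol.
[Fe^2+] = 0.001163 / 0.01986 L = 0.0586 M.

0.0586 M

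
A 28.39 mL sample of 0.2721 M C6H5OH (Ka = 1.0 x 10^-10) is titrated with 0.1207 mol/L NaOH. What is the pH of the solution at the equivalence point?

11.46

n(C6H5OH) = 0.2721 x 0.02839 = 0.007725 mol; V(NaOH) at equivalence = 0.007725/0.1207 = 0.06400 L.
At equivalence all the acid is converted to C6H5O-; total volume = 0.02839 + 0.06400 = 0.09239 L, so [C6H5O-] = 0.007725/0.09239 = 0.08361 M.
Kb = Kw/Ka = 1.0e-14 / 1.0 x 10^-10 = 0.000100.
[OH^-] = sqrt(Kb x [C6H5O-]) = sqrt(0.000100 x 0.08361) = 0.00289 M.
pOH = 2.54, so pH = 14.00 - 2.54 = 11.46.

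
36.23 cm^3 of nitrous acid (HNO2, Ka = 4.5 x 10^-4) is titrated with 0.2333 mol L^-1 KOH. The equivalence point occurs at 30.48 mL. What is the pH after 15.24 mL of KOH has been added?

15.24 mL is exactly half the equivalence volume (30.48/2), i.e. the half-equivalence point.
There, n(HA) = n(A^-), so pH = pKa = -log(4.5 x 10^-4) = 3.35.

3.35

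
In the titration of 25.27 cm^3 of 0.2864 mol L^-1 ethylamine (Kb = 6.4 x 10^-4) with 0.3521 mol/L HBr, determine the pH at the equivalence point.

n(C2H5NH2) = 0.2864 x 0.02527 = 0.007237 mol; V(HBr) at equivalence = 0.007237/0.3521 = 0.02055 L.
At equivalence the base is fully converted to C2H5NH3+; total volume = 0.04582 L, so [C2H5NH3+] = 0.007237/0.04582 = 0.1579 M.
Ka(C2H5NH3+) = Kw/Kb = 1.0e-14 / 6.4 x 10^-4 = 1.56e-11.
[H^+] = sqrt(Ka x [C2H5NH3+]) = sqrt(1.56e-11 x 0.1579) = 1.57e-6 M.
pH = -log(1.57e-6) = 5.80.

5.80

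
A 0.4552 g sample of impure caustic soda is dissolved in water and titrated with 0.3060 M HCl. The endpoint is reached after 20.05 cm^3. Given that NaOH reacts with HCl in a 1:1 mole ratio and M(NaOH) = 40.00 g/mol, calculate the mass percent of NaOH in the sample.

53.9%

n(HCl) = 0.3060 x 0.02005 = 0.006135 mol.
n(NaOH) = 0.006135 / 1 = 0.006135 mol.
mass of NaOH = 0.006135 x 40.00 = 0.2454 g.
% purity = 0.2454 / 0.4552 x 100 = 53.9%.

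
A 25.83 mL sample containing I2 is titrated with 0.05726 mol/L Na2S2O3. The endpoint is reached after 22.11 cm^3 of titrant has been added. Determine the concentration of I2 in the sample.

n(Na2S2O3) = 0.05726 x 0.02211 = 0.001266 mol.
From the balanced equation, 2 mol Na2S2O3 reacts with 1 mol I2, so n(I2) = 0.001266 x 1/2 = 0.0006330 mol.
[I2] = 0.0006330 / 0.02583 L = 0.0245 M.

0.0245 M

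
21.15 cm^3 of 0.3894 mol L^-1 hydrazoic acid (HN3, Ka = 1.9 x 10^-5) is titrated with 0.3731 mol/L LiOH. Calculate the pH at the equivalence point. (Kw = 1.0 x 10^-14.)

n(HN3) = 0.3894 x 0.02115 = 0.008236 mol; V(LiOH) at equivalence = 0.008236/0.3731 = 0.02207 L.
At equivalence all the acid is converted to N3-; total volume = 0.02115 + 0.02207 = 0.04322 L, so [N3-] = 0.008236/0.04322 = 0.1905 M.
Kb = Kw/Ka = 1.0e-14 / 1.9 x 10^-5 = 5.26e-10.
[OH^-] = sqrt(Kb x [N3-]) = sqrt(5.26e-10 x 0.1905) = 1.00e-5 M.
pOH = 5.00, so pH = 14.00 - 5.00 = 9.00.

9.00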